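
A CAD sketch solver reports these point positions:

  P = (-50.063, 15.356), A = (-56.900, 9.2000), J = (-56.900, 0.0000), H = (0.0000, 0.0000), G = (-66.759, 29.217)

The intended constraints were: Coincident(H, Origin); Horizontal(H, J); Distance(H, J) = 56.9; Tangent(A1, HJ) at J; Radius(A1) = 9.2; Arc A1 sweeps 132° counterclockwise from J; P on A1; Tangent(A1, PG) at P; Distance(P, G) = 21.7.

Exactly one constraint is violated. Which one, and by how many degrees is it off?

Tangent(A1, PG) at P — off by 8.30°.

H = (0.00, 0.00) ✓; H.y = 0.00, J.y = 0.00 ✓; |HJ| = 56.90 ✓; ∠(AJ, JH) = 90.00° ✓; |AJ| = 9.200 ✓; bearing(A→P) − bearing(A→J) = 132.0° ✓; |AP| = 9.200 ✓; ∠(AP, PG) = 81.70° ✗; |PG| = 21.70 ✓.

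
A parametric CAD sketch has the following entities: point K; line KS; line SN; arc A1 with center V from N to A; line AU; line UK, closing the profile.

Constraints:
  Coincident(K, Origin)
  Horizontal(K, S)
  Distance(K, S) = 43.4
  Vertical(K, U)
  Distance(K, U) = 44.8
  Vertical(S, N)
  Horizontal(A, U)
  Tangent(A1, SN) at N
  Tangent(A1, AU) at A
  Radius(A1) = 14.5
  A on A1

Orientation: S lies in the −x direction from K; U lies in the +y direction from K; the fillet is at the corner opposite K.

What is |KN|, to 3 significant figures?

52.9

The virtual corner opposite K is at (-43.4, 44.8). The tangent condition forces VN to be normal to SN and tangency of A1 to AU means the radius VA is perpendicular to AU, with radius 14.5, so the center V sits 14.5 in from both sides at V = (-28.9, 30.3). That places the tangent points at N = (-43.4, 30.3) on SN and A = (-28.9, 44.8) on AU. Then |KN| = |N − K| = 52.9.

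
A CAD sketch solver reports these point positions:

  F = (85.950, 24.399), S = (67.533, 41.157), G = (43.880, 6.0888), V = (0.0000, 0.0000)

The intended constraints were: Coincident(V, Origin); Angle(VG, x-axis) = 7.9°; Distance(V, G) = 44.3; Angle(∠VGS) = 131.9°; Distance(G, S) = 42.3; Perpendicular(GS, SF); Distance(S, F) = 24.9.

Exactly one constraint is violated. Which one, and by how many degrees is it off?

Perpendicular(GS, SF) — off by 8.30°.

V = (0.00, 0.00) ✓; VG at 7.900° ✓; |VG| = 44.30 ✓; ∠VGS = 131.9° ✓; |GS| = 42.30 ✓; ∠(GS, SF) = 98.30° ✗; |SF| = 24.90 ✓.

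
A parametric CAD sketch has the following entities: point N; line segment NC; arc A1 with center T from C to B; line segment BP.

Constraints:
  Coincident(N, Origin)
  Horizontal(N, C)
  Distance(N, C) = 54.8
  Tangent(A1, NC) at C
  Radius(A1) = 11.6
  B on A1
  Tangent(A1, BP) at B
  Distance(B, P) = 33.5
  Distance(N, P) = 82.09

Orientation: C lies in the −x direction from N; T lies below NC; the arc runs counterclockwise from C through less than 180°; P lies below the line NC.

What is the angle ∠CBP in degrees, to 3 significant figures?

138°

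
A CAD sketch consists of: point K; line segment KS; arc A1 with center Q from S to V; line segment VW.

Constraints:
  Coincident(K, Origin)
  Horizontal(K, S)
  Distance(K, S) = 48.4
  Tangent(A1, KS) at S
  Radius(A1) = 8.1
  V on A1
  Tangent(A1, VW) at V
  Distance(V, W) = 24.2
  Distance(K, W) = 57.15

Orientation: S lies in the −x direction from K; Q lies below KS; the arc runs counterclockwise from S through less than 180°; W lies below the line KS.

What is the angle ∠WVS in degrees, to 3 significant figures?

123°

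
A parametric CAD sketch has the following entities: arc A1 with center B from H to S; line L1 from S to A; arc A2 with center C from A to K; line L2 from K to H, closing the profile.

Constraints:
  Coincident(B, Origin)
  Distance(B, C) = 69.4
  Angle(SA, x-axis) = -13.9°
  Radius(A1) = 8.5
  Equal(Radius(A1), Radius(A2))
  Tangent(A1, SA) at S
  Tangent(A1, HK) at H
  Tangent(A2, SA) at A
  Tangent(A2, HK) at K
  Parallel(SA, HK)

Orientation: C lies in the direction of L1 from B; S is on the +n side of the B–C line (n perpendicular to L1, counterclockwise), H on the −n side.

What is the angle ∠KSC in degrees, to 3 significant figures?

6.78°

The slot axis is L1's direction at -13.9°, so u = (cos -13.9°, sin -13.9°) = (0.971, -0.240) and n = (−sin -13.9°, cos -13.9°) = (0.240, 0.971). B is at the origin and C lies 69.4 along u from B, so C = 69.4·u = (67.4, -16.7). Tangency of A1 to both parallel lines with radius 8.5 puts S and H at B ± 8.5·n: S = (2.04, 8.25), H = (-2.04, -8.25). Equal radii place A and K the same way about C: A = C + 8.5·n = (69.4, -8.42), K = C − 8.5·n = (65.3, -24.9). Then cos ∠KSC = SK·SC / (|SK||SC|), giving 6.78°.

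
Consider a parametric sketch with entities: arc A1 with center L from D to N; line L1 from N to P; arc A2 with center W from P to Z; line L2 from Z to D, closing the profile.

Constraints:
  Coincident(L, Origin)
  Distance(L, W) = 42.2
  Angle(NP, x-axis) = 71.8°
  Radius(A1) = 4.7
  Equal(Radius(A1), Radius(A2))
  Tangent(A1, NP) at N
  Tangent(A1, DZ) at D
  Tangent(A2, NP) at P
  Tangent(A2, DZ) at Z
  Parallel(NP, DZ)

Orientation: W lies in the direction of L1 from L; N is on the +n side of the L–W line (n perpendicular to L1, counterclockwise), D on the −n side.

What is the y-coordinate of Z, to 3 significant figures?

38.6

The slot axis is L1's direction at 71.8°, so u = (cos 71.8°, sin 71.8°) = (0.312, 0.950) and n = (−sin 71.8°, cos 71.8°) = (-0.950, 0.312). L is at the origin and W lies 42.2 along u from L, so W = 42.2·u = (13.2, 40.1). Tangency of A1 to both parallel lines with radius 4.7 puts N and D at L ± 4.7·n: N = (-4.46, 1.47), D = (4.46, -1.47). Equal radii place P and Z the same way about W: P = W + 4.7·n = (8.72, 41.6), Z = W − 4.7·n = (17.6, 38.6). So Z.y = 38.6.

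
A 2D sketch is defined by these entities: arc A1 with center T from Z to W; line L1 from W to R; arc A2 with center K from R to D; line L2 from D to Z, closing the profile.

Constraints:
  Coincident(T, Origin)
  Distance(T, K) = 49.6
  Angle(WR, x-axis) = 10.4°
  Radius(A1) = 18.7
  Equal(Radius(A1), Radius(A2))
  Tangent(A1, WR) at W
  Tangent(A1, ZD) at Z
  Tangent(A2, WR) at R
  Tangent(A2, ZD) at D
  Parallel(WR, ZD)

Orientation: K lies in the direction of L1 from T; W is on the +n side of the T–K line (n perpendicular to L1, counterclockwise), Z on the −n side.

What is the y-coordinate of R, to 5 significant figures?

27.347

The slot axis is L1's direction at 10.4°, so u = (cos 10.4°, sin 10.4°) = (0.98357, 0.18052) and n = (−sin 10.4°, cos 10.4°) = (-0.18052, 0.98357). T is at the origin and K lies 49.6 along u from T, so K = 49.6·u = (48.785, 8.9537). Tangency of A1 to both parallel lines with radius 18.7 puts W and Z at T ± 18.7·n: W = (-3.3757, 18.393), Z = (3.3757, -18.393). Equal radii place R and D the same way about K: R = K + 18.7·n = (45.409, 27.347), D = K − 18.7·n = (52.161, -9.4390). So R.y = 27.347.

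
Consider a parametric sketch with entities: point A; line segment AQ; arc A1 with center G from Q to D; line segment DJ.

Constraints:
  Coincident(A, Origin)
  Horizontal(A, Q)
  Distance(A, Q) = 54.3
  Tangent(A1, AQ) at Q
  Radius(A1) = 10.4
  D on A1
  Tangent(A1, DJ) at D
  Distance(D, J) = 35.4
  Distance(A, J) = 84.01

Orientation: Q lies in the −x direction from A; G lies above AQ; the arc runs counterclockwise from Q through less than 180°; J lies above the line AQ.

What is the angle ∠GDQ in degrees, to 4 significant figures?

22.08°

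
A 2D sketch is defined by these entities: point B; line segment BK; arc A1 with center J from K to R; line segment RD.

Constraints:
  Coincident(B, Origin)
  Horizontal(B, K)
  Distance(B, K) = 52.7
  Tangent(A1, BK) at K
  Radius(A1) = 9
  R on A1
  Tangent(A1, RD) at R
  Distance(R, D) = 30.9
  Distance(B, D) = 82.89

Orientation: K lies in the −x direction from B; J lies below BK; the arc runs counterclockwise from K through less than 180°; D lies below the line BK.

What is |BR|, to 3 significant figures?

60.3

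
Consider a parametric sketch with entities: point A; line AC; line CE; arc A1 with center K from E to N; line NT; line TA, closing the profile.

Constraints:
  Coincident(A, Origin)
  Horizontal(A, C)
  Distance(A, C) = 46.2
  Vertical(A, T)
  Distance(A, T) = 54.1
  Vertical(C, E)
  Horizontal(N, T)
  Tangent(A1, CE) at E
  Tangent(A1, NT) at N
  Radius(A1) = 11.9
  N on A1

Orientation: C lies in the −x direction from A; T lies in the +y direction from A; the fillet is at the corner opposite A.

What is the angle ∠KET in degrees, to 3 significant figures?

14.4°

A is at the origin; A and C share the same y with |AC| = 46.2 and C on the −x side, so C = (-46.2, 0.00). AT is vertical with |AT| = 54.1 and T on the +y side, so T = (0.00, 54.1). The virtual corner opposite A is at (-46.2, 54.1). Tangency of A1 to CE means the radius KE is perpendicular to CE and since A1 is tangent to NT there, KN ⟂ NT, with radius 11.9, so the center K sits 11.9 in from both sides at K = (-34.3, 42.2). That places the tangent points at E = (-46.2, 42.2) on CE and N = (-34.3, 54.1) on NT. Then cos ∠KET = EK·ET / (|EK||ET|), giving 14.4°.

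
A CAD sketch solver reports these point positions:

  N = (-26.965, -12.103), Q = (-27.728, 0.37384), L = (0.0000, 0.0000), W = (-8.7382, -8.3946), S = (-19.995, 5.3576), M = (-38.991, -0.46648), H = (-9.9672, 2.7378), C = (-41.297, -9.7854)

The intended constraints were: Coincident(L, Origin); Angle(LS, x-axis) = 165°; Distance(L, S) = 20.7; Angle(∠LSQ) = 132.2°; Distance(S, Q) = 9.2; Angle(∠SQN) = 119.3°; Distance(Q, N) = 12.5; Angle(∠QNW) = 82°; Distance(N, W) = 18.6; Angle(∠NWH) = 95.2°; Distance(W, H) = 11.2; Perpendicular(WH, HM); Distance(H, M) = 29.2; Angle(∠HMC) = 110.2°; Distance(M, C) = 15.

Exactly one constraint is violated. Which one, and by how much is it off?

Distance(M, C) = 15 — off by 5.40.

L = (0.00, 0.00) ✓; LS at 165.0° ✓; |LS| = 20.70 ✓; ∠LSQ = 132.2° ✓; |SQ| = 9.200 ✓; ∠SQN = 119.3° ✓; |QN| = 12.50 ✓; ∠QNW = 82.00° ✓; |NW| = 18.60 ✓; ∠NWH = 95.20° ✓; |WH| = 11.20 ✓; ∠(WH, HM) = 90.00° ✓; |HM| = 29.20 ✓; ∠HMC = 110.2° ✓; |MC| = 9.600 ✗.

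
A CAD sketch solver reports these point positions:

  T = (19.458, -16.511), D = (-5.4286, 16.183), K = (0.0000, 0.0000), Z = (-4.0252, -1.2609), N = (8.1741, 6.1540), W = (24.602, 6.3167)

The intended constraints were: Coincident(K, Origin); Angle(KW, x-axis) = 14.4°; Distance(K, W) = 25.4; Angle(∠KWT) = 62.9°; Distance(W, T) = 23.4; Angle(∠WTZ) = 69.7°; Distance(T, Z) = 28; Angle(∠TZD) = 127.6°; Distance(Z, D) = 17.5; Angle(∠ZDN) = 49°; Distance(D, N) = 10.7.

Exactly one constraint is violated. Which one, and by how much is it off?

Distance(D, N) = 10.7 — off by 6.20.

K = (0.00, 0.00) ✓; KW at 14.40° ✓; |KW| = 25.40 ✓; ∠KWT = 62.90° ✓; |WT| = 23.40 ✓; ∠WTZ = 69.70° ✓; |TZ| = 28.00 ✓; ∠TZD = 127.6° ✓; |ZD| = 17.50 ✓; ∠ZDN = 49.00° ✓; |DN| = 16.90 ✗.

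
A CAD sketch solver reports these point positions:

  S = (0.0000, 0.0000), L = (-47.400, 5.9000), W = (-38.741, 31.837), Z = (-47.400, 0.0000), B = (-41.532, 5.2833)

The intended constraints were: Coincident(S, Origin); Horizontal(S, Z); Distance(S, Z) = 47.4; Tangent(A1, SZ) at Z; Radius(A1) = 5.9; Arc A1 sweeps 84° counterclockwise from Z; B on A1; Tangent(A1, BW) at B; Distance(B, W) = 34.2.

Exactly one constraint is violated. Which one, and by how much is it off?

Distance(B, W) = 34.2 — off by 7.50.

S = (0.00, 0.00) ✓; S.y = 0.00, Z.y = 0.00 ✓; |SZ| = 47.40 ✓; ∠(LZ, ZS) = 90.00° ✓; |LZ| = 5.900 ✓; bearing(L→B) − bearing(L→Z) = 84.00° ✓; |LB| = 5.900 ✓; ∠(LB, BW) = 90.00° ✓; |BW| = 26.70 ✗.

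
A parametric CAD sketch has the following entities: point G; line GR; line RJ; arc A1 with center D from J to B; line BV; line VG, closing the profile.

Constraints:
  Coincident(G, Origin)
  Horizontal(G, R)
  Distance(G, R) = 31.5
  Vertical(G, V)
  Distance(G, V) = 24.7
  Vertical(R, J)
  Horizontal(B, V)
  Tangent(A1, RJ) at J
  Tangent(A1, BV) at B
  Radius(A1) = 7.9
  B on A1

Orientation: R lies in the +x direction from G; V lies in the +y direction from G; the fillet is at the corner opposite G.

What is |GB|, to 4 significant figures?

34.16

G is at the origin; G and R share the same y with |GR| = 31.5 and R on the +x side, so R = (31.50, 0.000). GV is vertical with |GV| = 24.7 and V on the +y side, so V = (0.000, 24.70). The virtual corner opposite G is at (31.50, 24.70). Since A1 is tangent to RJ there, DJ ⟂ RJ and tangency of A1 to BV means the radius DB is perpendicular to BV, with radius 7.9, so the center D sits 7.9 in from both sides at D = (23.60, 16.80). That places the tangent points at J = (31.50, 16.80) on RJ and B = (23.60, 24.70) on BV. Then |GB| = |B − G| = 34.16.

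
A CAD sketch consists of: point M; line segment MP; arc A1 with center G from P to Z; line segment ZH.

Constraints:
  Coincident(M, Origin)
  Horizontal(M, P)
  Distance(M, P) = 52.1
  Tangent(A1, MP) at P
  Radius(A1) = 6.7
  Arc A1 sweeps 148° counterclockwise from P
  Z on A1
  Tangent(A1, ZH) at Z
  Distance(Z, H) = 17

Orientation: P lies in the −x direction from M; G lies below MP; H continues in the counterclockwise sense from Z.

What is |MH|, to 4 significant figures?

46.45

M is at the origin; MP is horizontal with |MP| = 52.1 and P on the −x side, so P = (-52.10, 0.000). A1 meets MP tangentially, so GP is at right angles to MP, so G = P + (0, -6.7) = (-52.10, -6.700). On A1, P sits at bearing 90° from G; a 148° counterclockwise sweep puts Z at bearing 238°, so Z = G + 6.7·(cos 238°, sin 238°) = (-55.65, -12.38). Since A1 is tangent to ZH there, GZ ⟂ ZH, so ZH runs along (−sin 238°, cos 238°); with |ZH| = 17.0, H = (-41.23, -21.39). Then |MH| = |H − M| = 46.45.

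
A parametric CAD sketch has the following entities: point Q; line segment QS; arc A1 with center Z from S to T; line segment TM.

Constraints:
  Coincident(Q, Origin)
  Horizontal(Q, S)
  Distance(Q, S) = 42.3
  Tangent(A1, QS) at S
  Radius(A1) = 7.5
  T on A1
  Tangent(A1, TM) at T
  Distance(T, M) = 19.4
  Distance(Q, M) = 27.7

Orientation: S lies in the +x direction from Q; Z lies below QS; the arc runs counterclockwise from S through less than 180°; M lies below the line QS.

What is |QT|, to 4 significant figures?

37.21

Checks: ∠(ZS, SQ) = 90.00° ✓; |ZT| = 7.500 ✓; ∠(ZT, TM) = 90.00° ✓; |TM| = 19.40 ✓; |QM| = 27.70 ✓.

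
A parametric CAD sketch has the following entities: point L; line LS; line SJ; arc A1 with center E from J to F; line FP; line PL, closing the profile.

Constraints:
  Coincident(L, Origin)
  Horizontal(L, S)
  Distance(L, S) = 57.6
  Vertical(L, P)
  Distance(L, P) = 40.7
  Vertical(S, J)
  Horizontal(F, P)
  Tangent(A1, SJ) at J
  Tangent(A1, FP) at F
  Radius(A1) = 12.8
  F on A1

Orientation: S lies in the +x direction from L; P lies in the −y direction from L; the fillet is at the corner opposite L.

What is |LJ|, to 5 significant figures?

64.001

The virtual corner opposite L is at (57.600, -40.700). Tangency of A1 to SJ means the radius EJ is perpendicular to SJ and tangency of A1 to FP means the radius EF is perpendicular to FP, with radius 12.8, so the center E sits 12.8 in from both sides at E = (44.800, -27.900). That places the tangent points at J = (57.600, -27.900) on SJ and F = (44.800, -40.700) on FP. Then |LJ| = |J − L| = 64.001.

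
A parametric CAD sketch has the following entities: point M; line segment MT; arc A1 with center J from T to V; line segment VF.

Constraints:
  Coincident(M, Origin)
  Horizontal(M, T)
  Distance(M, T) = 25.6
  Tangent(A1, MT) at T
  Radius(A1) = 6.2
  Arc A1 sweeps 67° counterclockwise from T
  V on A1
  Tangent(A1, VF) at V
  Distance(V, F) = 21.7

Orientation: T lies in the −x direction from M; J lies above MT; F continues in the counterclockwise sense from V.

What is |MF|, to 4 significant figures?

26.35

M is at the origin; M and T share the same y with |MT| = 25.6 and T on the −x side, so T = (-25.60, 0.000). The tangent condition forces JT to be normal to MT, so J = T + (0, 6.2) = (-25.60, 6.200). On A1, T sits at bearing -90° from J; a 67° counterclockwise sweep puts V at bearing -23°, so V = J + 6.2·(cos -23°, sin -23°) = (-19.89, 3.777). Since A1 is tangent to VF there, JV ⟂ VF, so VF runs along (−sin -23°, cos -23°); with |VF| = 21.7, F = (-11.41, 23.75). Then |MF| = |F − M| = 26.35.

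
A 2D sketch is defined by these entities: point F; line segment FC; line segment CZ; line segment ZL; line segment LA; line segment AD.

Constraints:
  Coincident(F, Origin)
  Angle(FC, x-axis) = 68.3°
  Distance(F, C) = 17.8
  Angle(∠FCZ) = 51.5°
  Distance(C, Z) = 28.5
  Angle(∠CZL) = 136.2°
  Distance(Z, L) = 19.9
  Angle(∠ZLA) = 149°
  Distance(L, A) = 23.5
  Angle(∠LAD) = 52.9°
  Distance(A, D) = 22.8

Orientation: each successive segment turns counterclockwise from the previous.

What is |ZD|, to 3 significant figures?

28.0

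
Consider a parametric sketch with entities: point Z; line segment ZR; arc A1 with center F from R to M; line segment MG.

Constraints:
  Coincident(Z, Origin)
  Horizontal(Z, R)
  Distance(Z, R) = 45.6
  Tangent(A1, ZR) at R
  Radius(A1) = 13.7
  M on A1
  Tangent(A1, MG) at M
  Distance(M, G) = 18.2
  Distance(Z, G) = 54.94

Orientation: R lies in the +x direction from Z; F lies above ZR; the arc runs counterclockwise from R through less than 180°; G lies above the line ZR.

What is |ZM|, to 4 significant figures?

59.79

Z is at the origin; Z and R share the same y with |ZR| = 45.6 and R on the +x side, so R = (45.60, 0.000). The tangent condition forces FR to be normal to ZR, so F = R + (0, 13.7) = (45.60, 13.70). Since FM ⟂ MG (tangency), |FG| = √(13.7² + 18.2²) = 22.78 regardless of where M sits on A1. So G lies on both circle(Z, 54.94) and circle(F, 22.78); the above-ZR intersection is G = (41.42, 36.09). M is the foot of the tangent from G: M = (54.85, 23.81).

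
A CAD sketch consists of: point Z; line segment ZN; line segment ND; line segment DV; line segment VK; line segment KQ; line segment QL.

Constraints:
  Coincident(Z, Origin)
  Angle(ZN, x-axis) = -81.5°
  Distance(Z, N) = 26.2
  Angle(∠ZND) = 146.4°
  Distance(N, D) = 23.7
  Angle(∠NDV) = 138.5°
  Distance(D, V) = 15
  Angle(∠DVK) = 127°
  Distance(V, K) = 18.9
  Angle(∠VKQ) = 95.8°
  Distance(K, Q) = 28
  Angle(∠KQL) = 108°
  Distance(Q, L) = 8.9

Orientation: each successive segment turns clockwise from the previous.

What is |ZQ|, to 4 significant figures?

31.09

∠DVK = 127.0° gives VK at 150.4° from the x-axis; with |VK| = 18.9, K = (-36.38, -44.00). ∠VKQ = 95.8° gives KQ at 66.20° from the x-axis; with |KQ| = 28.0, Q = (-25.08, -18.38). Then |ZQ| = |Q − Z| = 31.09.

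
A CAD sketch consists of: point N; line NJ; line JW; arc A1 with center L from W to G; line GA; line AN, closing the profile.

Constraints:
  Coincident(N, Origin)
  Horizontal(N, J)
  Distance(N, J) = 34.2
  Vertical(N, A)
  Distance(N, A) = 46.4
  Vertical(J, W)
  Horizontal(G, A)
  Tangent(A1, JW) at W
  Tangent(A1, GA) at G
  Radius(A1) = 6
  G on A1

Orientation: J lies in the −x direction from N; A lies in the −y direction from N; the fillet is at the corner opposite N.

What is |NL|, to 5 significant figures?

49.269

NA is vertical with |NA| = 46.4 and A on the −y side, so A = (0.0000, -46.400). The virtual corner opposite N is at (-34.200, -46.400). A1 meets JW tangentially, so LW is at right angles to JW and tangency of A1 to GA means the radius LG is perpendicular to GA, with radius 6.0, so the center L sits 6.0 in from both sides at L = (-28.200, -40.400). Then |NL| = |L − N| = 49.269.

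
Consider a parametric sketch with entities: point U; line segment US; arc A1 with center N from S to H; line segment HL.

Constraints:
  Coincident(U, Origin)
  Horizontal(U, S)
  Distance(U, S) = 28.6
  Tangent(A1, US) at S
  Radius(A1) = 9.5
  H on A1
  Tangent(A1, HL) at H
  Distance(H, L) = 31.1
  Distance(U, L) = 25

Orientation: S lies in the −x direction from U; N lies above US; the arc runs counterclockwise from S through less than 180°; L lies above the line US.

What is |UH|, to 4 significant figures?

22.01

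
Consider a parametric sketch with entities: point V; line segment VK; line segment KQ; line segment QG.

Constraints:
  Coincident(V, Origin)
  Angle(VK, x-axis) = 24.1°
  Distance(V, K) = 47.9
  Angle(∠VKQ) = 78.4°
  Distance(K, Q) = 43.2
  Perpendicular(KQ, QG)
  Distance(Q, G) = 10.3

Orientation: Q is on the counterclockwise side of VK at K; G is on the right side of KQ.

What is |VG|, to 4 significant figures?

66.34

∠VKQ = 78.4°, so KQ runs at 24.1° + (180° − 78.4°) = 125.7° from the x-axis; with |KQ| = 43.2, Q = K + 43.2·(cos 125.7°, sin 125.7°) = (18.52, 54.64). KQ is perpendicular to QG; with |QG| = 10.3 on the right of KQ, G = Q + 10.3·(0.8121, 0.5835) = (26.88, 60.65). Then |VG| = |G − V| = 66.34.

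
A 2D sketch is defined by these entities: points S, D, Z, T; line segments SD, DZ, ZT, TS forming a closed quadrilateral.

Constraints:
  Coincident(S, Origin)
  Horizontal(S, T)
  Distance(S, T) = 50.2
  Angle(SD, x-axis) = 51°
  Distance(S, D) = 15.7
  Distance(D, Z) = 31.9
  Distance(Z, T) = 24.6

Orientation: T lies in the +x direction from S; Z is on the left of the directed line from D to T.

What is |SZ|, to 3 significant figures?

45.9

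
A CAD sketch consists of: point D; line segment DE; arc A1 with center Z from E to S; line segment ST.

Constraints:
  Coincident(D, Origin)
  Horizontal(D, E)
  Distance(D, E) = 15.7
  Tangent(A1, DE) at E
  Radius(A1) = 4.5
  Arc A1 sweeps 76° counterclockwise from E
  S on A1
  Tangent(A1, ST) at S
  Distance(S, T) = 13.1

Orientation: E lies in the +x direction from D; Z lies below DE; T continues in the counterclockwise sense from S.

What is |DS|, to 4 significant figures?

11.84

D is at the origin; D and E share the same y with |DE| = 15.7 and E on the +x side, so E = (15.70, 0.000). Since A1 is tangent to DE there, ZE ⟂ DE, so Z = E + (0, -4.5) = (15.70, -4.500). On A1, E sits at bearing 90° from Z; a 76° counterclockwise sweep puts S at bearing 166°, so S = Z + 4.5·(cos 166°, sin 166°) = (11.33, -3.411). Then |DS| = |S − D| = 11.84.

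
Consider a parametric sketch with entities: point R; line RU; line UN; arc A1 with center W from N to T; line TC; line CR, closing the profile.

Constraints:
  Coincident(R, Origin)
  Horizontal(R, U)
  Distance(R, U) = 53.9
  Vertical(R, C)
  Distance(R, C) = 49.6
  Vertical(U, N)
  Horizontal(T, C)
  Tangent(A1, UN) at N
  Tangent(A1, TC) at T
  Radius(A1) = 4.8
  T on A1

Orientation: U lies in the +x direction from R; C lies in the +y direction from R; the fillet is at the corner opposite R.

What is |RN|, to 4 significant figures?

70.09

R is at the origin; R and U share the same y with |RU| = 53.9 and U on the +x side, so U = (53.90, 0.000). RC is vertical with |RC| = 49.6 and C on the +y side, so C = (0.000, 49.60). The virtual corner opposite R is at (53.90, 49.60). A1 meets UN tangentially, so WN is at right angles to UN and tangency of A1 to TC means the radius WT is perpendicular to TC, with radius 4.8, so the center W sits 4.8 in from both sides at W = (49.10, 44.80). That places the tangent points at N = (53.90, 44.80) on UN and T = (49.10, 49.60) on TC. Then |RN| = |N − R| = 70.09.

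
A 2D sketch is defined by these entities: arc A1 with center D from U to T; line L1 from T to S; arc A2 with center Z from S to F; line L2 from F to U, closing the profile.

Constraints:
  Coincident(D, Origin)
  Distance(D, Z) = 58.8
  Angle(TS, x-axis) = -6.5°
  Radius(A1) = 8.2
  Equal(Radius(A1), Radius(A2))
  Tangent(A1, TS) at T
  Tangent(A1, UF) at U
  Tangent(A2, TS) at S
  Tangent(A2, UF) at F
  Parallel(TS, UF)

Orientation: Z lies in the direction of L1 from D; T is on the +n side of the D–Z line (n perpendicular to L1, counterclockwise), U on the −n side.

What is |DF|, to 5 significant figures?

59.369

The slot axis is L1's direction at -6.5°, so u = (cos -6.5°, sin -6.5°) = (0.99357, -0.11320) and n = (−sin -6.5°, cos -6.5°) = (0.11320, 0.99357). D is at the origin and Z lies 58.8 along u from D, so Z = 58.8·u = (58.422, -6.6563). Tangency of A1 to both parallel lines with radius 8.2 puts T and U at D ± 8.2·n: T = (0.92827, 8.1473), U = (-0.92827, -8.1473). Equal radii place S and F the same way about Z: S = Z + 8.2·n = (59.350, 1.4909), F = Z − 8.2·n = (57.494, -14.804). Then |DF| = |F − D| = 59.369.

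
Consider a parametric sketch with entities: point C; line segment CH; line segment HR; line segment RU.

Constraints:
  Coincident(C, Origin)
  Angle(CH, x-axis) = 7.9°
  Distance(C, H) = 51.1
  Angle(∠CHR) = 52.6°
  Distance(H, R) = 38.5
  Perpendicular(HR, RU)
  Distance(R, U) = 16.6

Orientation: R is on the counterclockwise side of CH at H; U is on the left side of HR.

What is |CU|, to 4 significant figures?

25.13

C is at the origin; CH runs at 7.9° with length 51.1, so H = 51.1·(cos 7.9°, sin 7.9°) = (50.62, 7.023). ∠CHR = 52.6°, so HR runs at 7.9° + (180° − 52.6°) = 135.3° from the x-axis; with |HR| = 38.5, R = H + 38.5·(cos 135.3°, sin 135.3°) = (23.25, 34.10). HR is perpendicular to RU; with |RU| = 16.6 on the left of HR, U = R + 16.6·(-0.7034, -0.7108) = (11.57, 22.30). Then |CU| = |U − C| = 25.13.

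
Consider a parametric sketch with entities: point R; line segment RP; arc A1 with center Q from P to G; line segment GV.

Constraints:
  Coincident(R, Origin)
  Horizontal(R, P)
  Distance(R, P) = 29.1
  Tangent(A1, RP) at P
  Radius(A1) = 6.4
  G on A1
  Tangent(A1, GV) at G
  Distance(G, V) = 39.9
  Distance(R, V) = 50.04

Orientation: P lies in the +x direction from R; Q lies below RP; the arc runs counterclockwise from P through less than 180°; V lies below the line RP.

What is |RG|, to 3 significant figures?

23.5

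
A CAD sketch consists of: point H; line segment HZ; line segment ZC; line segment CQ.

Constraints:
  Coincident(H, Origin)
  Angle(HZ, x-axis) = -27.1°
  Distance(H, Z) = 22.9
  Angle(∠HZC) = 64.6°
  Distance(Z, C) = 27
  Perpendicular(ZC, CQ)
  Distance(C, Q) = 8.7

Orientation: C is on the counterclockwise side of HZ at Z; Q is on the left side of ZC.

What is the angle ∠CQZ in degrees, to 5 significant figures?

72.140°

H is at the origin; HZ runs at -27.1° with length 22.9, so Z = 22.9·(cos -27.1°, sin -27.1°) = (20.386, -10.432). ∠HZC = 64.6°, so ZC runs at -27.1° + (180° − 64.6°) = 88.300° from the x-axis; with |ZC| = 27.0, C = Z + 27.0·(cos 88.300°, sin 88.300°) = (21.187, 16.556). ZC ⟂ CQ; with |CQ| = 8.7 on the left of ZC, Q = C + 8.7·(-0.99956, 0.029666) = (12.491, 16.814). Then cos ∠CQZ = QC·QZ / (|QC||QZ|), giving 72.140°.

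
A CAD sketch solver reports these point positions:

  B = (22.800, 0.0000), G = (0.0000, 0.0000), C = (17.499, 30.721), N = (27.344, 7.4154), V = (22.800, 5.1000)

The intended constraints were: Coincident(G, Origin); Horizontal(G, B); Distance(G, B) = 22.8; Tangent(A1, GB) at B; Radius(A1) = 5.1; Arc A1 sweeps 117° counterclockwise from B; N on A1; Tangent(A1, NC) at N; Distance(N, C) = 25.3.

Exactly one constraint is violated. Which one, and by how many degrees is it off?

Tangent(A1, NC) at N — off by 4.10°.

G = (0.00, 0.00) ✓; G.y = 0.00, B.y = 0.00 ✓; |GB| = 22.80 ✓; ∠(VB, BG) = 90.00° ✓; |VB| = 5.100 ✓; bearing(V→N) − bearing(V→B) = 117.0° ✓; |VN| = 5.100 ✓; ∠(VN, NC) = 94.10° ✗; |NC| = 25.30 ✓.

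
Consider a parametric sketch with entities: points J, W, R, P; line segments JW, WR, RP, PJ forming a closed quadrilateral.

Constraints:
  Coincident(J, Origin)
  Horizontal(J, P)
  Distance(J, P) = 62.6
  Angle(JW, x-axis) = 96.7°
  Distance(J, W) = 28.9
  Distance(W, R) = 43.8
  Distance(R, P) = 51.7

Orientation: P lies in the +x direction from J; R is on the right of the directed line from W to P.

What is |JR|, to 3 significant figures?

17.3

Checks: |WR| = 43.80 ✓; |RP| = 51.70 ✓.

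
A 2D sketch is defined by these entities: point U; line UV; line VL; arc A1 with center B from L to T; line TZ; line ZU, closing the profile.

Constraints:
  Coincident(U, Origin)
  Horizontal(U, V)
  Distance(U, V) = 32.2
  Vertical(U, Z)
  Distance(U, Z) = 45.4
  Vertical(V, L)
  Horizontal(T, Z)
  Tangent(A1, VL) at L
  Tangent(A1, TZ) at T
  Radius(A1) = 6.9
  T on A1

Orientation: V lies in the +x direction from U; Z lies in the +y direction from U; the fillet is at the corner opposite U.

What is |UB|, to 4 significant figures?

46.07

U is at the origin; U and V share the same y with |UV| = 32.2 and V on the +x side, so V = (32.20, 0.000). U and Z share the same x with |UZ| = 45.4 and Z on the +y side, so Z = (0.000, 45.40). The virtual corner opposite U is at (32.20, 45.40). A1 meets VL tangentially, so BL is at right angles to VL and tangency of A1 to TZ means the radius BT is perpendicular to TZ, with radius 6.9, so the center B sits 6.9 in from both sides at B = (25.30, 38.50). Then |UB| = |B − U| = 46.07.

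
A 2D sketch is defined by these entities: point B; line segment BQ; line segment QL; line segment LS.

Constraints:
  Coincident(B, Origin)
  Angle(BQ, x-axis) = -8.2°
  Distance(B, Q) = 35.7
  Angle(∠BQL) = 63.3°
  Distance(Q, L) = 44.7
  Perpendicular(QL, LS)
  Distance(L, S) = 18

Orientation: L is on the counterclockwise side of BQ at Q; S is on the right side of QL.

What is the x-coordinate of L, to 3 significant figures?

21.2

B is at the origin; BQ runs at -8.2° with length 35.7, so Q = 35.7·(cos -8.2°, sin -8.2°) = (35.3, -5.09). ∠BQL = 63.3°, so QL runs at -8.2° + (180° − 63.3°) = 108° from the x-axis; with |QL| = 44.7, L = Q + 44.7·(cos 108°, sin 108°) = (21.2, 37.3). So L.x = 21.2.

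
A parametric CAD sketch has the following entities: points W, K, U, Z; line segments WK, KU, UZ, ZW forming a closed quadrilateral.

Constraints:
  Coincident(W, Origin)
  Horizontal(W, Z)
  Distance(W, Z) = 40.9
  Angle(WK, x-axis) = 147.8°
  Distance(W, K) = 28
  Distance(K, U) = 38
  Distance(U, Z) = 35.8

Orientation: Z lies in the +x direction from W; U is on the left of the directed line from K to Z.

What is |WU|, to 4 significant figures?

26.62

Checks: |KU| = 38.00 ✓; |UZ| = 35.80 ✓.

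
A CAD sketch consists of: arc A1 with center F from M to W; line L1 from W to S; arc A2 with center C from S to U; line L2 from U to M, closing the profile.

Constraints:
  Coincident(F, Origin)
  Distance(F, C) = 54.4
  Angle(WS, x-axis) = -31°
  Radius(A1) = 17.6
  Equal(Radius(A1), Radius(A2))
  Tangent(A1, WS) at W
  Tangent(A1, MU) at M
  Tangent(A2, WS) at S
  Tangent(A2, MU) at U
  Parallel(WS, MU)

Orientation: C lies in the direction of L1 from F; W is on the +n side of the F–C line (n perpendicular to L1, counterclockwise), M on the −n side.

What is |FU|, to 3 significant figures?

57.2

The slot axis is L1's direction at -31.0°, so u = (cos -31.0°, sin -31.0°) = (0.857, -0.515) and n = (−sin -31.0°, cos -31.0°) = (0.515, 0.857). F is at the origin and C lies 54.4 along u from F, so C = 54.4·u = (46.6, -28.0). Tangency of A1 to both parallel lines with radius 17.6 puts W and M at F ± 17.6·n: W = (9.06, 15.1), M = (-9.06, -15.1). Equal radii place S and U the same way about C: S = C + 17.6·n = (55.7, -12.9), U = C − 17.6·n = (37.6, -43.1). Then |FU| = |U − F| = 57.2.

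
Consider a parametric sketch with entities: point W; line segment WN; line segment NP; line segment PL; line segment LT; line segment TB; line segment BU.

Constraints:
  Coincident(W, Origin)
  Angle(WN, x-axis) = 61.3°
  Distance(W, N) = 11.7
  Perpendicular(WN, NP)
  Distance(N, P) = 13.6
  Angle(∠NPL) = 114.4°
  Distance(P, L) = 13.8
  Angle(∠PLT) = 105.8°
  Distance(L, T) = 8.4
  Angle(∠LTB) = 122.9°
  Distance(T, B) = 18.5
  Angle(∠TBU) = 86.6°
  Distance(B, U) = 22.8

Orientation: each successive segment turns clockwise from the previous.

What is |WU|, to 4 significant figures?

20.71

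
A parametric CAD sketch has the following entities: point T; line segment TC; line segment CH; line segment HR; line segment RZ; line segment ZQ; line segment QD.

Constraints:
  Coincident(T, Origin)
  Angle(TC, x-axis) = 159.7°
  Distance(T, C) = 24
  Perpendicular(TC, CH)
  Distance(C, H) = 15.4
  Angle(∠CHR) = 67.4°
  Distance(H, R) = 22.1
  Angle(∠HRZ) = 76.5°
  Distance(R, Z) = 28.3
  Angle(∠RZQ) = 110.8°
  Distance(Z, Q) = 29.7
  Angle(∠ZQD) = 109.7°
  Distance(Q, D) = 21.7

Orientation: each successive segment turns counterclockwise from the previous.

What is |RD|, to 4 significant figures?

47.45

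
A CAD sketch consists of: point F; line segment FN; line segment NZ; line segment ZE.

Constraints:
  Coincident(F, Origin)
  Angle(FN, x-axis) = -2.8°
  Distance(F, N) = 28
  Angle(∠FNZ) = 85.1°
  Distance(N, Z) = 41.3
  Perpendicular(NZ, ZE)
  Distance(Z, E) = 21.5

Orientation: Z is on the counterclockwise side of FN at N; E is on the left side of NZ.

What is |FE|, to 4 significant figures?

39.43

F is at the origin; FN runs at -2.8° with length 28.0, so N = 28.0·(cos -2.8°, sin -2.8°) = (27.97, -1.368). ∠FNZ = 85.1°, so NZ runs at -2.8° + (180° − 85.1°) = 92.10° from the x-axis; with |NZ| = 41.3, Z = N + 41.3·(cos 92.10°, sin 92.10°) = (26.45, 39.90). The perpendicularity gives ZE at right angles to NZ; with |ZE| = 21.5 on the left of NZ, E = Z + 21.5·(-0.9993, -0.03664) = (4.968, 39.12). Then |FE| = |E − F| = 39.43.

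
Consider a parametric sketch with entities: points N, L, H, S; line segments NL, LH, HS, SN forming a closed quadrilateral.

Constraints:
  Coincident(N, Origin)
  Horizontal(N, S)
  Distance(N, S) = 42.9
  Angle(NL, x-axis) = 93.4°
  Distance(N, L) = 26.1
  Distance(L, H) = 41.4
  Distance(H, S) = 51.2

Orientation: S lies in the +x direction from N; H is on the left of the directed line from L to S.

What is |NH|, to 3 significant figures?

59.5

N is at the origin; NS is horizontal with |NS| = 42.9 and S in +x, so S = (42.9, 0). NL runs at 93.4° with |NL| = 26.1, so L = (-1.55, 26.1). H is determined by |LH| = 41.4 and |HS| = 51.2 together: it lies at the intersection of circle(L, 41.4) and circle(S, 51.2). With |LS| = 51.5, the foot of the radical line on LS is 17.0 from L and the perpendicular offset is √(41.4² − 17.0²) = 37.8. Taking the left-of-LS solution: H = (32.2, 50.1).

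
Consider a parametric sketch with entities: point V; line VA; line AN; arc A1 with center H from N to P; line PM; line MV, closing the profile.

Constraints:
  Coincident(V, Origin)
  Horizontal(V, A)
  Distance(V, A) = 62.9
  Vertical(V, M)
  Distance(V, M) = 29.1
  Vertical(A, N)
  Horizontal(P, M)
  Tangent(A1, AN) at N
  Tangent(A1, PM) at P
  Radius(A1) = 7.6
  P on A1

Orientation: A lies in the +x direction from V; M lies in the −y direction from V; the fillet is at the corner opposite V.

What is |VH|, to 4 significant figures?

59.33

V and M share the same x with |VM| = 29.1 and M on the −y side, so M = (0.000, -29.10). The virtual corner opposite V is at (62.90, -29.10). The tangent condition forces HN to be normal to AN and since A1 is tangent to PM there, HP ⟂ PM, with radius 7.6, so the center H sits 7.6 in from both sides at H = (55.30, -21.50). Then |VH| = |H − V| = 59.33.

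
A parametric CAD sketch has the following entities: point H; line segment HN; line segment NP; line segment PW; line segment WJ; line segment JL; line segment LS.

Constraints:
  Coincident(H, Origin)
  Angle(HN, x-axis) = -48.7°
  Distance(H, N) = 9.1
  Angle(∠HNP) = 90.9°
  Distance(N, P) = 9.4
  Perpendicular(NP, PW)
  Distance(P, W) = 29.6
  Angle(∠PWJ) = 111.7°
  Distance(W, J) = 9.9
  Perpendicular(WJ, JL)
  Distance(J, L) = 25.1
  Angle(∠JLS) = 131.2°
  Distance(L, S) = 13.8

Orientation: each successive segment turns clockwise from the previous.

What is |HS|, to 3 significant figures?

11.7

WJ ⟂ JL, so JL runs at -26.1°; with |JL| = 25.1, L = (6.06, 6.63). ∠JLS = 131.2° gives LS at -74.9° from the x-axis; with |LS| = 13.8, S = (9.65, -6.70). Then |HS| = |S − H| = 11.7.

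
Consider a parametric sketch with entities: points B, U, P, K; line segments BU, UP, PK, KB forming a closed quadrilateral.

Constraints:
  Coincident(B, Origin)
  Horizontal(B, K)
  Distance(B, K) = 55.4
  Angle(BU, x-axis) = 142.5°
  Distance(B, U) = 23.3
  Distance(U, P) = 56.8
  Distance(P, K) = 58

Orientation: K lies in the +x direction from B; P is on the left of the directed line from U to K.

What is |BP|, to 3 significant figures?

56.1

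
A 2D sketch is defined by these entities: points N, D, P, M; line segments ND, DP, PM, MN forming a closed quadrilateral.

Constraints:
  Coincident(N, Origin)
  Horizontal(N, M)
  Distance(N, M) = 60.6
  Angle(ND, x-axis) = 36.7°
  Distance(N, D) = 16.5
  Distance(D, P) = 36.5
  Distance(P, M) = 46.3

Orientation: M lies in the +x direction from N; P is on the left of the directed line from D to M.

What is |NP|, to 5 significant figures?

52.565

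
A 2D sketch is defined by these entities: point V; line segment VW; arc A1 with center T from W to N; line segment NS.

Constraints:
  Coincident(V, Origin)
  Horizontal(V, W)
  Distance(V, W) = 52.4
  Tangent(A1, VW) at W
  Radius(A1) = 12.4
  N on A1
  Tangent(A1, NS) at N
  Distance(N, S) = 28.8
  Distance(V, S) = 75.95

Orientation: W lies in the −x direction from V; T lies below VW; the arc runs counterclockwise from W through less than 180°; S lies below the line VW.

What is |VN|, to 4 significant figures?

66.07

V is at the origin; V and W share the same y with |VW| = 52.4 and W on the −x side, so W = (-52.40, 0.000). Since A1 is tangent to VW there, TW ⟂ VW, so T = W + (0, -12.4) = (-52.40, -12.40). Since TN ⟂ NS (tangency), |TS| = √(12.4² + 28.8²) = 31.36 regardless of where N sits on A1. So S lies on both circle(V, 75.95) and circle(T, 31.36); the below-VW intersection is S = (-63.45, -41.74). N is the foot of the tangent from S: N = (-64.79, -12.98).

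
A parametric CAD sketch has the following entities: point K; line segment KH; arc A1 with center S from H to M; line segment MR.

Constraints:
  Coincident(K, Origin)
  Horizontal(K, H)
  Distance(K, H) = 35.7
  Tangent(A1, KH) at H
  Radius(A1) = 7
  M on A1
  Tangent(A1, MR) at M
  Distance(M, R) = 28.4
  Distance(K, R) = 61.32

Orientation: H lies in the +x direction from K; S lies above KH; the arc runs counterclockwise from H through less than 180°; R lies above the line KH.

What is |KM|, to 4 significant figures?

42.36

Checks: |SH| = 7.000 ✓; |SM| = 7.000 ✓; ∠(SM, MR) = 90.00° ✓; |MR| = 28.40 ✓; |KR| = 61.32 ✓.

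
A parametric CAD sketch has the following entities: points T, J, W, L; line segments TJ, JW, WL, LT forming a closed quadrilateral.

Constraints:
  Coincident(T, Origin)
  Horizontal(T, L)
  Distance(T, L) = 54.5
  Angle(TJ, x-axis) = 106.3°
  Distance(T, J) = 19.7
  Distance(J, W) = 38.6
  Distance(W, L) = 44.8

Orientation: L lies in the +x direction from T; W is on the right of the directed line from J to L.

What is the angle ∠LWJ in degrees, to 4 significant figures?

97.71°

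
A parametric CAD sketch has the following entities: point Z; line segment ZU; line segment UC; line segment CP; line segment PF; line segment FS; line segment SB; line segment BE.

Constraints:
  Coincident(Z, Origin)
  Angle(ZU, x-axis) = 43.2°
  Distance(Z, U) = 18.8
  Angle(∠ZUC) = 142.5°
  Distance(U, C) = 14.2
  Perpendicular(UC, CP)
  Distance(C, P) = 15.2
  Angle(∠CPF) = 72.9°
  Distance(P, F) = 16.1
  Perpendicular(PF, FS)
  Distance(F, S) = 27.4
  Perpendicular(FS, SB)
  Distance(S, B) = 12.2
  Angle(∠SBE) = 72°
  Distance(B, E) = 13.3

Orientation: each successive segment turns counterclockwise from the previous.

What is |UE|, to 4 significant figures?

10.95

Z is at the origin; ZU runs at 43.2° with length 18.8, so U = (13.70, 12.87). ∠ZUC = 142.5° gives UC at 80.70° from the x-axis; with |UC| = 14.2, C = (16.00, 26.88). UC ⟂ CP, so CP runs at 170.7°; with |CP| = 15.2, P = (0.9992, 29.34). ∠CPF = 72.9° gives PF at -82.20° from the x-axis; with |PF| = 16.1, F = (3.184, 13.39). The perpendicularity gives FS at right angles to PF, so FS runs at 7.800°; with |FS| = 27.4, S = (30.33, 17.11). FS ⟂ SB, so SB runs at 97.80°; with |SB| = 12.2, B = (28.67, 29.19). ∠SBE = 72.0° gives BE at -154.2° from the x-axis; with |BE| = 13.3, E = (16.70, 23.41). Then |UE| = |E − U| = 10.95.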